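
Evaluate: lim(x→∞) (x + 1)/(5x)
This is an ∞/∞ indeterminate form.

Apply L'Hôpital's rule: differentiate numerator and denominator separately.
  f(x) = x + 1   ⇒   f'(x) = 1
  g(x) = 5·x   ⇒   g'(x) = 5
  lim(x→∞) f'(x)/g'(x) = lim(x→∞) (1)/(5)
  = 1/5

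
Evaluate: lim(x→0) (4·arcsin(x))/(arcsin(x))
This is a 0/0 indeterminate form.

Apply L'Hôpital's rule: differentiate numerator and denominator separately.
  f(x) = 4·asin(x)   ⇒   f'(x) = 4/sqrt(1 - x^2)
  g(x) = asin(x)   ⇒   g'(x) = 1/sqrt(1 - x^2)
  lim(x→0) f'(x)/g'(x) = lim(x→0) (4/sqrt(1 - x^2))/(1/sqrt(1 - x^2))
  = 4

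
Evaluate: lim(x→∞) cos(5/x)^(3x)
This is an exponential indeterminate form.

For exponential indeterminate forms, take the natural log:
  Let L = lim(x→∞) cos(5/x)^(3x)
  Then ln(L) = lim(x→∞) [exponent × ln(base)]
  Evaluate using L'Hôpital or standard limits, then exponentiate.
  L = 1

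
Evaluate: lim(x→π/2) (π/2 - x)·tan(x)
This is a 0·∞ indeterminate form.

Rewrite 0·∞ as a quotient (0/0 or ∞/∞ form), then apply L'Hôpital's rule:
  lim(x→π/2) (π/2 - x)·tan(x) = 1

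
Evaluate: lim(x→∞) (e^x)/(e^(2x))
This is an ∞/∞ indeterminate form.

Apply L'Hôpital's rule: differentiate numerator and denominator separately.
  f(x) = e^(x)   ⇒   f'(x) = e^(x)
  g(x) = e^(2·x)   ⇒   g'(x) = 2·e^(2·x)
  lim(x→∞) f'(x)/g'(x) = lim(x→∞) (e^(x))/(2·e^(2·x))
  = 0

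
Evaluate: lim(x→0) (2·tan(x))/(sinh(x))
This is a 0/0 indeterminate form.

Apply L'Hôpital's rule: differentiate numerator and denominator separately.
  f(x) = 2·tan(x)   ⇒   f'(x) = 2·tan(x)^2 + 2
  g(x) = sinh(x)   ⇒   g'(x) = cosh(x)
  lim(x→0) f'(x)/g'(x) = lim(x→0) (2·tan(x)^2 + 2)/(cosh(x))
  = 2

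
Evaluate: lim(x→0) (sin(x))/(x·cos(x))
This is a 0/0 indeterminate form.

Apply L'Hôpital's rule: differentiate numerator and denominator separately.
  f(x) = sin(x)   ⇒   f'(x) = cos(x)
  g(x) = x·cos(x)   ⇒   g'(x) = -x·sin(x) + cos(x)
  lim(x→0) f'(x)/g'(x) = lim(x→0) (cos(x))/(-x·sin(x) + cos(x))
  = 1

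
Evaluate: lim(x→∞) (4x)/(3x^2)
This is an ∞/∞ indeterminate form.

Apply L'Hôpital's rule: differentiate numerator and denominator separately.
  f(x) = 4·x   ⇒   f'(x) = 4
  g(x) = 3·x^2   ⇒   g'(x) = 6·x
  lim(x→∞) f'(x)/g'(x) = lim(x→∞) (4)/(6·x)
  = 0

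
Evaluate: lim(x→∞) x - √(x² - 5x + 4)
This is an ∞-∞ indeterminate form.

Combine fractions or rationalize to convert ∞-∞ to 0/0 form:
  lim(x→∞) x - √(x² - 5x + 4) = 5/2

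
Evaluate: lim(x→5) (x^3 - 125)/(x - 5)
This is a standard limit.

Factor or rationalize the expression:
  lim(x→5) (x^3 - 125)/(x - 5) = 75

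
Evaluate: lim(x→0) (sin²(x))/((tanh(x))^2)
This is a 0/0 indeterminate form.

Apply L'Hôpital's rule: differentiate numerator and denominator separately.
  f(x) = sin(x)^2   ⇒   f'(x) = 2·sin(x)·cos(x)
  g(x) = tanh(x)^2   ⇒   g'(x) = (2 - 2·tanh(x)^2)·tanh(x)
  lim(x→0) f'(x)/g'(x) = lim(x→0) (2·sin(x)·cos(x))/((2 - 2·tanh(x)^2)·tanh(x))
  = 1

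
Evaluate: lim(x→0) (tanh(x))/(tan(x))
This is a 0/0 indeterminate form.

Apply L'Hôpital's rule: differentiate numerator and denominator separately.
  f(x) = tanh(x)   ⇒   f'(x) = 1 - tanh(x)^2
  g(x) = tan(x)   ⇒   g'(x) = tan(x)^2 + 1
  lim(x→0) f'(x)/g'(x) = lim(x→0) (1 - tanh(x)^2)/(tan(x)^2 + 1)
  = 1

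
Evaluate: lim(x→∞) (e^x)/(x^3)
This is an ∞/∞ indeterminate form.

Apply L'Hôpital's rule: differentiate numerator and denominator separately.
  f(x) = e^(x)   ⇒   f'(x) = e^(x)
  g(x) = x^3   ⇒   g'(x) = 3·x^2
  lim(x→∞) f'(x)/g'(x) = lim(x→∞) (e^(x))/(3·x^2)
  = ∞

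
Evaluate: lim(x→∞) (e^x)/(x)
This is an ∞/∞ indeterminate form.

Apply L'Hôpital's rule: differentiate numerator and denominator separately.
  f(x) = e^(x)   ⇒   f'(x) = e^(x)
  g(x) = x   ⇒   g'(x) = 1
  lim(x→∞) f'(x)/g'(x) = lim(x→∞) (e^(x))/(1)
  = ∞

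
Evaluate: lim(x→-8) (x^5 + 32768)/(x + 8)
This is a standard limit.

Factor or rationalize the expression:
  lim(x→-8) (x^5 + 32768)/(x + 8) = 20480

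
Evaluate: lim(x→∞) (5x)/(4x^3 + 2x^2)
This is an ∞/∞ indeterminate form.

Apply L'Hôpital's rule: differentiate numerator and denominator separately.
  f(x) = 5·x   ⇒   f'(x) = 5
  g(x) = 4·x^3 + 2·x^2   ⇒   g'(x) = 12·x^2 + 4·x
  lim(x→∞) f'(x)/g'(x) = lim(x→∞) (5)/(12·x^2 + 4·x)
  = 0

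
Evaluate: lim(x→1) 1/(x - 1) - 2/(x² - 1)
This is an ∞-∞ indeterminate form.

Combine fractions or rationalize to convert ∞-∞ to 0/0 form:
  lim(x→1) 1/(x - 1) - 2/(x² - 1) = 1/2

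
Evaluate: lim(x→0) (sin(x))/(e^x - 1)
This is a 0/0 indeterminate form.

Apply L'Hôpital's rule: differentiate numerator and denominator separately.
  f(x) = sin(x)   ⇒   f'(x) = cos(x)
  g(x) = e^(x) - 1   ⇒   g'(x) = e^(x)
  lim(x→0) f'(x)/g'(x) = lim(x→0) (cos(x))/(e^(x))
  = 1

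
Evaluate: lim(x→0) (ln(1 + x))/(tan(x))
This is a 0/0 indeterminate form.

Apply L'Hôpital's rule: differentiate numerator and denominator separately.
  f(x) = ln(x + 1)   ⇒   f'(x) = 1/(x + 1)
  g(x) = tan(x)   ⇒   g'(x) = tan(x)^2 + 1
  lim(x→0) f'(x)/g'(x) = lim(x→0) (1/(x + 1))/(tan(x)^2 + 1)
  = 1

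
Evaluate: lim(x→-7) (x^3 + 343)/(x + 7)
This is a standard limit.

Factor or rationalize the expression:
  lim(x→-7) (x^3 + 343)/(x + 7) = 147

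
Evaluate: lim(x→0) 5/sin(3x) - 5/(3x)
This is an ∞-∞ indeterminate form.

Combine fractions or rationalize to convert ∞-∞ to 0/0 form:
  lim(x→0) 5/sin(3x) - 5/(3x) = 0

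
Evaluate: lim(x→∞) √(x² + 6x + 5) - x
This is an ∞-∞ indeterminate form.

Combine fractions or rationalize to convert ∞-∞ to 0/0 form:
  lim(x→∞) √(x² + 6x + 5) - x = 3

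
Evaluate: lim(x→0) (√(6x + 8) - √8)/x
This is a standard limit.

Factor or rationalize the expression:
  lim(x→0) (√(6x + 8) - √8)/x = 3·sqrt(2)/4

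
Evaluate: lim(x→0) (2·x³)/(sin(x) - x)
This is a 0/0 indeterminate form.

Apply L'Hôpital's rule: differentiate numerator and denominator separately.
  f(x) = 2·x^3   ⇒   f'(x) = 6·x^2
  g(x) = -x + sin(x)   ⇒   g'(x) = cos(x) - 1
  lim(x→0) f'(x)/g'(x) = lim(x→0) (6·x^2)/(cos(x) - 1)
  = -12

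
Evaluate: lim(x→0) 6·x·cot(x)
This is a 0·∞ indeterminate form.

Rewrite 0·∞ as a quotient (0/0 or ∞/∞ form), then apply L'Hôpital's rule:
  lim(x→0) 6·x·cot(x) = 6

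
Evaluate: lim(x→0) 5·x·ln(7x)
This is a 0·∞ indeterminate form.

Rewrite 0·∞ as a quotient (0/0 or ∞/∞ form), then apply L'Hôpital's rule:
  lim(x→0) 5·x·ln(7x) = 0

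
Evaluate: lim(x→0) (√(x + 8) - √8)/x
This is a standard limit.

Factor or rationalize the expression:
  lim(x→0) (√(x + 8) - √8)/x = sqrt(2)/8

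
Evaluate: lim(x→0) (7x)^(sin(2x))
This is an exponential indeterminate form.

For exponential indeterminate forms, take the natural log:
  Let L = lim(x→0) (7x)^(sin(2x))
  Then ln(L) = lim(x→0) [exponent × ln(base)]
  Evaluate using L'Hôpital or standard limits, then exponentiate.
  L = 1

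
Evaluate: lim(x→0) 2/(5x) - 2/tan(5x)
This is an ∞-∞ indeterminate form.

Combine fractions or rationalize to convert ∞-∞ to 0/0 form:
  lim(x→0) 2/(5x) - 2/tan(5x) = 0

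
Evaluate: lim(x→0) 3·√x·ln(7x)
This is a 0·∞ indeterminate form.

Rewrite 0·∞ as a quotient (0/0 or ∞/∞ form), then apply L'Hôpital's rule:
  lim(x→0) 3·√x·ln(7x) = 0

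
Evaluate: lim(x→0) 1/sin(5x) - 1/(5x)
This is an ∞-∞ indeterminate form.

Combine fractions or rationalize to convert ∞-∞ to 0/0 form:
  lim(x→0) 1/sin(5x) - 1/(5x) = 0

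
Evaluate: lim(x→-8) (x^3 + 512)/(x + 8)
This is a standard limit.

Factor or rationalize the expression:
  lim(x→-8) (x^3 + 512)/(x + 8) = 192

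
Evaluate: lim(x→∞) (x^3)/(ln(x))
This is an ∞/∞ indeterminate form.

Apply L'Hôpital's rule: differentiate numerator and denominator separately.
  f(x) = x^3   ⇒   f'(x) = 3·x^2
  g(x) = ln(x)   ⇒   g'(x) = 1/x
  lim(x→∞) f'(x)/g'(x) = lim(x→∞) (3·x^2)/(1/x)
  = ∞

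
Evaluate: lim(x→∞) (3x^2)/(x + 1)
This is an ∞/∞ indeterminate form.

Apply L'Hôpital's rule: differentiate numerator and denominator separately.
  f(x) = 3·x^2   ⇒   f'(x) = 6·x
  g(x) = x + 1   ⇒   g'(x) = 1
  lim(x→∞) f'(x)/g'(x) = lim(x→∞) (6·x)/(1)
  = ∞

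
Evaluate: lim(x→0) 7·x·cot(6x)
This is a 0·∞ indeterminate form.

Rewrite 0·∞ as a quotient (0/0 or ∞/∞ form), then apply L'Hôpital's rule:
  lim(x→0) 7·x·cot(6x) = 7/6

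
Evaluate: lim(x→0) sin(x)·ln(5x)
This is a 0·∞ indeterminate form.

Rewrite 0·∞ as a quotient (0/0 or ∞/∞ form), then apply L'Hôpital's rule:
  lim(x→0) sin(x)·ln(5x) = 0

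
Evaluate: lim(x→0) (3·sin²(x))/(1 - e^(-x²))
This is a 0/0 indeterminate form.

Apply L'Hôpital's rule: differentiate numerator and denominator separately.
  f(x) = 3·sin(x)^2   ⇒   f'(x) = 6·sin(x)·cos(x)
  g(x) = 1 - e^(-x^2)   ⇒   g'(x) = 2·x·e^(-x^2)
  lim(x→0) f'(x)/g'(x) = lim(x→0) (6·sin(x)·cos(x))/(2·x·e^(-x^2))
  = 3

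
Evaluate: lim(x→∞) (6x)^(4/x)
This is an exponential indeterminate form.

For exponential indeterminate forms, take the natural log:
  Let L = lim(x→∞) (6x)^(4/x)
  Then ln(L) = lim(x→∞) [exponent × ln(base)]
  Evaluate using L'Hôpital or standard limits, then exponentiate.
  L = 1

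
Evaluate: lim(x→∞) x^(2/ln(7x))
This is an exponential indeterminate form.

For exponential indeterminate forms, take the natural log:
  Let L = lim(x→∞) x^(2/ln(7x))
  Then ln(L) = lim(x→∞) [exponent × ln(base)]
  Evaluate using L'Hôpital or standard limits, then exponentiate.
  L = e²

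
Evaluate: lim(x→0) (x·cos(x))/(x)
This is a 0/0 indeterminate form.

Apply L'Hôpital's rule: differentiate numerator and denominator separately.
  f(x) = x·cos(x)   ⇒   f'(x) = -x·sin(x) + cos(x)
  g(x) = x   ⇒   g'(x) = 1
  lim(x→0) f'(x)/g'(x) = lim(x→0) (-x·sin(x) + cos(x))/(1)
  = 1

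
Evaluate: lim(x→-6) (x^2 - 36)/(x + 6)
This is a standard limit.

Factor or rationalize the expression:
  lim(x→-6) (x^2 - 36)/(x + 6) = -12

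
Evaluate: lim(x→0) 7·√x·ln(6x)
This is a 0·∞ indeterminate form.

Rewrite 0·∞ as a quotient (0/0 or ∞/∞ form), then apply L'Hôpital's rule:
  lim(x→0) 7·√x·ln(6x) = 0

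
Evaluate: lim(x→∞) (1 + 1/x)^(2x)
This is an exponential indeterminate form.

For exponential indeterminate forms, take the natural log:
  Let L = lim(x→∞) (1 + 1/x)^(2x)
  Then ln(L) = lim(x→∞) [exponent × ln(base)]
  Evaluate using L'Hôpital or standard limits, then exponentiate.
  L = e²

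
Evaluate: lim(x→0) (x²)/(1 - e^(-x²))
This is a 0/0 indeterminate form.

Apply L'Hôpital's rule: differentiate numerator and denominator separately.
  f(x) = x^2   ⇒   f'(x) = 2·x
  g(x) = 1 - e^(-x^2)   ⇒   g'(x) = 2·x·e^(-x^2)
  lim(x→0) f'(x)/g'(x) = lim(x→0) (2·x)/(2·x·e^(-x^2))
  = 1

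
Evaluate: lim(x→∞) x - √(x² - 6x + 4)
This is an ∞-∞ indeterminate form.

Combine fractions or rationalize to convert ∞-∞ to 0/0 form:
  lim(x→∞) x - √(x² - 6x + 4) = 3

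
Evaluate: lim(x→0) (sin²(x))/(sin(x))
This is a 0/0 indeterminate form.

Apply L'Hôpital's rule: differentiate numerator and denominator separately.
  f(x) = sin(x)^2   ⇒   f'(x) = 2·sin(x)·cos(x)
  g(x) = sin(x)   ⇒   g'(x) = cos(x)
  lim(x→0) f'(x)/g'(x) = lim(x→0) (2·sin(x)·cos(x))/(cos(x))
  = 0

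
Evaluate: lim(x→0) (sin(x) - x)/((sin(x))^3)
This is a 0/0 indeterminate form.

Apply L'Hôpital's rule: differentiate numerator and denominator separately.
  f(x) = -x + sin(x)   ⇒   f'(x) = cos(x) - 1
  g(x) = sin(x)^3   ⇒   g'(x) = 3·sin(x)^2·cos(x)
  lim(x→0) f'(x)/g'(x) = lim(x→0) (cos(x) - 1)/(3·sin(x)^2·cos(x))
  = -1/6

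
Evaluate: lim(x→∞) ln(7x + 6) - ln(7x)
This is an ∞-∞ indeterminate form.

Combine fractions or rationalize to convert ∞-∞ to 0/0 form:
  lim(x→∞) ln(7x + 6) - ln(7x) = 0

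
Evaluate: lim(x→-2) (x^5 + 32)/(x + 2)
This is a standard limit.

Factor or rationalize the expression:
  lim(x→-2) (x^5 + 32)/(x + 2) = 80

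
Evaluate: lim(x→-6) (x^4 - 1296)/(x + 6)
This is a standard limit.

Factor or rationalize the expression:
  lim(x→-6) (x^4 - 1296)/(x + 6) = -864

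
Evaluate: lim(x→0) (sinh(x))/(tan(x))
This is a 0/0 indeterminate form.

Apply L'Hôpital's rule: differentiate numerator and denominator separately.
  f(x) = sinh(x)   ⇒   f'(x) = cosh(x)
  g(x) = tan(x)   ⇒   g'(x) = tan(x)^2 + 1
  lim(x→0) f'(x)/g'(x) = lim(x→0) (cosh(x))/(tan(x)^2 + 1)
  = 1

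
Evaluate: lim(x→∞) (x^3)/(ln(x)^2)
This is an ∞/∞ indeterminate form.

Apply L'Hôpital's rule: differentiate numerator and denominator separately.
  f(x) = x^3   ⇒   f'(x) = 3·x^2
  g(x) = ln(x)^2   ⇒   g'(x) = 2·ln(x)/x
  lim(x→∞) f'(x)/g'(x) = lim(x→∞) (3·x^2)/(2·ln(x)/x)
  = ∞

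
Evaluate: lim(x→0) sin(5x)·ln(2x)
This is a 0·∞ indeterminate form.

Rewrite 0·∞ as a quotient (0/0 or ∞/∞ form), then apply L'Hôpital's rule:
  lim(x→0) sin(5x)·ln(2x) = 0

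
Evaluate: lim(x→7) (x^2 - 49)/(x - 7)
This is a standard limit.

Factor or rationalize the expression:
  lim(x→7) (x^2 - 49)/(x - 7) = 14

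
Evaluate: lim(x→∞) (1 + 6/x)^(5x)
This is an exponential indeterminate form.

For exponential indeterminate forms, take the natural log:
  Let L = lim(x→∞) (1 + 6/x)^(5x)
  Then ln(L) = lim(x→∞) [exponent × ln(base)]
  Evaluate using L'Hôpital or standard limits, then exponentiate.
  L = e^(30)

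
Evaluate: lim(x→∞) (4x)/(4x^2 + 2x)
This is an ∞/∞ indeterminate form.

Apply L'Hôpital's rule: differentiate numerator and denominator separately.
  f(x) = 4·x   ⇒   f'(x) = 4
  g(x) = 4·x^2 + 2·x   ⇒   g'(x) = 8·x + 2
  lim(x→∞) f'(x)/g'(x) = lim(x→∞) (4)/(8·x + 2)
  = 0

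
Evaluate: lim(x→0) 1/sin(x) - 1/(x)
This is an ∞-∞ indeterminate form.

Combine fractions or rationalize to convert ∞-∞ to 0/0 form:
  lim(x→0) 1/sin(x) - 1/(x) = 0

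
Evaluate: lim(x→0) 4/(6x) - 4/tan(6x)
This is an ∞-∞ indeterminate form.

Combine fractions or rationalize to convert ∞-∞ to 0/0 form:
  lim(x→0) 4/(6x) - 4/tan(6x) = 0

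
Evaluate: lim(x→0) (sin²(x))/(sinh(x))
This is a 0/0 indeterminate form.

Apply L'Hôpital's rule: differentiate numerator and denominator separately.
  f(x) = sin(x)^2   ⇒   f'(x) = 2·sin(x)·cos(x)
  g(x) = sinh(x)   ⇒   g'(x) = cosh(x)
  lim(x→0) f'(x)/g'(x) = lim(x→0) (2·sin(x)·cos(x))/(cosh(x))
  = 0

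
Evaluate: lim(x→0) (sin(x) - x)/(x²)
This is a 0/0 indeterminate form.

Apply L'Hôpital's rule: differentiate numerator and denominator separately.
  f(x) = -x + sin(x)   ⇒   f'(x) = cos(x) - 1
  g(x) = x^2   ⇒   g'(x) = 2·x
  lim(x→0) f'(x)/g'(x) = lim(x→0) (cos(x) - 1)/(2·x)
  = 0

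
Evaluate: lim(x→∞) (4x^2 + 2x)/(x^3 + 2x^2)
This is an ∞/∞ indeterminate form.

Apply L'Hôpital's rule: differentiate numerator and denominator separately.
  f(x) = 4·x^2 + 2·x   ⇒   f'(x) = 8·x + 2
  g(x) = x^3 + 2·x^2   ⇒   g'(x) = 3·x^2 + 4·x
  lim(x→∞) f'(x)/g'(x) = lim(x→∞) (8·x + 2)/(3·x^2 + 4·x)
  = 0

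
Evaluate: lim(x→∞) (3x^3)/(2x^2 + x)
This is an ∞/∞ indeterminate form.

Apply L'Hôpital's rule: differentiate numerator and denominator separately.
  f(x) = 3·x^3   ⇒   f'(x) = 9·x^2
  g(x) = 2·x^2 + x   ⇒   g'(x) = 4·x + 1
  lim(x→∞) f'(x)/g'(x) = lim(x→∞) (9·x^2)/(4·x + 1)
  = ∞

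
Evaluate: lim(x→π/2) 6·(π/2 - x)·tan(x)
This is a 0·∞ indeterminate form.

Rewrite 0·∞ as a quotient (0/0 or ∞/∞ form), then apply L'Hôpital's rule:
  lim(x→π/2) 6·(π/2 - x)·tan(x) = 6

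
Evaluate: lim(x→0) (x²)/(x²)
This is a 0/0 indeterminate form.

Apply L'Hôpital's rule: differentiate numerator and denominator separately.
  f(x) = x^2   ⇒   f'(x) = 2·x
  g(x) = x^2   ⇒   g'(x) = 2·x
  lim(x→0) f'(x)/g'(x) = lim(x→0) (2·x)/(2·x)
  = 1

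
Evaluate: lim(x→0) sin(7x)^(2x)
This is an exponential indeterminate form.

For exponential indeterminate forms, take the natural log:
  Let L = lim(x→0) sin(7x)^(2x)
  Then ln(L) = lim(x→0) [exponent × ln(base)]
  Evaluate using L'Hôpital or standard limits, then exponentiate.
  L = 1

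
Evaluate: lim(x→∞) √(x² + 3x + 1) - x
This is an ∞-∞ indeterminate form.

Combine fractions or rationalize to convert ∞-∞ to 0/0 form:
  lim(x→∞) √(x² + 3x + 1) - x = 3/2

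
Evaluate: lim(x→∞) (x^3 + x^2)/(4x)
This is an ∞/∞ indeterminate form.

Apply L'Hôpital's rule: differentiate numerator and denominator separately.
  f(x) = x^3 + x^2   ⇒   f'(x) = 3·x^2 + 2·x
  g(x) = 4·x   ⇒   g'(x) = 4
  lim(x→∞) f'(x)/g'(x) = lim(x→∞) (3·x^2 + 2·x)/(4)
  = ∞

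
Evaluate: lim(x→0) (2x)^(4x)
This is an exponential indeterminate form.

For exponential indeterminate forms, take the natural log:
  Let L = lim(x→0) (2x)^(4x)
  Then ln(L) = lim(x→0) [exponent × ln(base)]
  Evaluate using L'Hôpital or standard limits, then exponentiate.
  L = 1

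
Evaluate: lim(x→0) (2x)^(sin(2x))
This is an exponential indeterminate form.

For exponential indeterminate forms, take the natural log:
  Let L = lim(x→0) (2x)^(sin(2x))
  Then ln(L) = lim(x→0) [exponent × ln(base)]
  Evaluate using L'Hôpital or standard limits, then exponentiate.
  L = 1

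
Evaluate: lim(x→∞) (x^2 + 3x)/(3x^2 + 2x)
This is an ∞/∞ indeterminate form.

Apply L'Hôpital's rule: differentiate numerator and denominator separately.
  f(x) = x^2 + 3·x   ⇒   f'(x) = 2·x + 3
  g(x) = 3·x^2 + 2·x   ⇒   g'(x) = 6·x + 2
  lim(x→∞) f'(x)/g'(x) = lim(x→∞) (2·x + 3)/(6·x + 2)
  = 1/3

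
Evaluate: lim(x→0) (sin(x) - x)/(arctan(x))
This is a 0/0 indeterminate form.

Apply L'Hôpital's rule: differentiate numerator and denominator separately.
  f(x) = -x + sin(x)   ⇒   f'(x) = cos(x) - 1
  g(x) = atan(x)   ⇒   g'(x) = 1/(x^2 + 1)
  lim(x→0) f'(x)/g'(x) = lim(x→0) (cos(x) - 1)/(1/(x^2 + 1))
  = 0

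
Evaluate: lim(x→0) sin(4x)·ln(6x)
This is a 0·∞ indeterminate form.

Rewrite 0·∞ as a quotient (0/0 or ∞/∞ form), then apply L'Hôpital's rule:
  lim(x→0) sin(4x)·ln(6x) = 0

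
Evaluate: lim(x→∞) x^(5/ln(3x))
This is an exponential indeterminate form.

For exponential indeterminate forms, take the natural log:
  Let L = lim(x→∞) x^(5/ln(3x))
  Then ln(L) = lim(x→∞) [exponent × ln(base)]
  Evaluate using L'Hôpital or standard limits, then exponentiate.
  L = e^(5)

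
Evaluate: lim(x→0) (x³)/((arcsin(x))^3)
This is a 0/0 indeterminate form.

Apply L'Hôpital's rule: differentiate numerator and denominator separately.
  f(x) = x^3   ⇒   f'(x) = 3·x^2
  g(x) = asin(x)^3   ⇒   g'(x) = 3·asin(x)^2/sqrt(1 - x^2)
  lim(x→0) f'(x)/g'(x) = lim(x→0) (3·x^2)/(3·asin(x)^2/sqrt(1 - x^2))
  = 1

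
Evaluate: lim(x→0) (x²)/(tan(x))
This is a 0/0 indeterminate form.

Apply L'Hôpital's rule: differentiate numerator and denominator separately.
  f(x) = x^2   ⇒   f'(x) = 2·x
  g(x) = tan(x)   ⇒   g'(x) = tan(x)^2 + 1
  lim(x→0) f'(x)/g'(x) = lim(x→0) (2·x)/(tan(x)^2 + 1)
  = 0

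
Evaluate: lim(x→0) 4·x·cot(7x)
This is a 0·∞ indeterminate form.

Rewrite 0·∞ as a quotient (0/0 or ∞/∞ form), then apply L'Hôpital's rule:
  lim(x→0) 4·x·cot(7x) = 4/7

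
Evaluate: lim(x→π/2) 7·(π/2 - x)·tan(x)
This is a 0·∞ indeterminate form.

Rewrite 0·∞ as a quotient (0/0 or ∞/∞ form), then apply L'Hôpital's rule:
  lim(x→π/2) 7·(π/2 - x)·tan(x) = 7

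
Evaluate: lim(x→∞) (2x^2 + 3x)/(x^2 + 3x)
This is an ∞/∞ indeterminate form.

Apply L'Hôpital's rule: differentiate numerator and denominator separately.
  f(x) = 2·x^2 + 3·x   ⇒   f'(x) = 4·x + 3
  g(x) = x^2 + 3·x   ⇒   g'(x) = 2·x + 3
  lim(x→∞) f'(x)/g'(x) = lim(x→∞) (4·x + 3)/(2·x + 3)
  = 2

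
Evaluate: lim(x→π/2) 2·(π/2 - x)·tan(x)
This is a 0·∞ indeterminate form.

Rewrite 0·∞ as a quotient (0/0 or ∞/∞ form), then apply L'Hôpital's rule:
  lim(x→π/2) 2·(π/2 - x)·tan(x) = 2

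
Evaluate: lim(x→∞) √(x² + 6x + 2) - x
This is an ∞-∞ indeterminate form.

Combine fractions or rationalize to convert ∞-∞ to 0/0 form:
  lim(x→∞) √(x² + 6x + 2) - x = 3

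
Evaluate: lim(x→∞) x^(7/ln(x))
This is an exponential indeterminate form.

For exponential indeterminate forms, take the natural log:
  Let L = lim(x→∞) x^(7/ln(x))
  Then ln(L) = lim(x→∞) [exponent × ln(base)]
  Evaluate using L'Hôpital or standard limits, then exponentiate.
  L = e^(7)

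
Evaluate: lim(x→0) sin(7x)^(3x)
This is an exponential indeterminate form.

For exponential indeterminate forms, take the natural log:
  Let L = lim(x→0) sin(7x)^(3x)
  Then ln(L) = lim(x→0) [exponent × ln(base)]
  Evaluate using L'Hôpital or standard limits, then exponentiate.
  L = 1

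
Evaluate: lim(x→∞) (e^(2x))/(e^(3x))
This is an ∞/∞ indeterminate form.

Apply L'Hôpital's rule: differentiate numerator and denominator separately.
  f(x) = e^(2·x)   ⇒   f'(x) = 2·e^(2·x)
  g(x) = e^(3·x)   ⇒   g'(x) = 3·e^(3·x)
  lim(x→∞) f'(x)/g'(x) = lim(x→∞) (2·e^(2·x))/(3·e^(3·x))
  = 0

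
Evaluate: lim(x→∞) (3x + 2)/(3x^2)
This is an ∞/∞ indeterminate form.

Apply L'Hôpital's rule: differentiate numerator and denominator separately.
  f(x) = 3·x + 2   ⇒   f'(x) = 3
  g(x) = 3·x^2   ⇒   g'(x) = 6·x
  lim(x→∞) f'(x)/g'(x) = lim(x→∞) (3)/(6·x)
  = 0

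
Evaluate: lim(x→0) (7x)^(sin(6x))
This is an exponential indeterminate form.

For exponential indeterminate forms, take the natural log:
  Let L = lim(x→0) (7x)^(sin(6x))
  Then ln(L) = lim(x→0) [exponent × ln(base)]
  Evaluate using L'Hôpital or standard limits, then exponentiate.
  L = 1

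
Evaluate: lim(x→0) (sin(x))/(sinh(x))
This is a 0/0 indeterminate form.

Apply L'Hôpital's rule: differentiate numerator and denominator separately.
  f(x) = sin(x)   ⇒   f'(x) = cos(x)
  g(x) = sinh(x)   ⇒   g'(x) = cosh(x)
  lim(x→0) f'(x)/g'(x) = lim(x→0) (cos(x))/(cosh(x))
  = 1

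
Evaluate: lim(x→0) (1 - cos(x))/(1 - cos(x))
This is a 0/0 indeterminate form.

Apply L'Hôpital's rule: differentiate numerator and denominator separately.
  f(x) = 1 - cos(x)   ⇒   f'(x) = sin(x)
  g(x) = 1 - cos(x)   ⇒   g'(x) = sin(x)
  lim(x→0) f'(x)/g'(x) = lim(x→0) (sin(x))/(sin(x))
  = 1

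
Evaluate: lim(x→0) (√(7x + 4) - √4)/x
This is a standard limit.

Factor or rationalize the expression:
  lim(x→0) (√(7x + 4) - √4)/x = 7/4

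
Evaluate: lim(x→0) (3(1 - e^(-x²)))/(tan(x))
This is a 0/0 indeterminate form.

Apply L'Hôpital's rule: differentiate numerator and denominator separately.
  f(x) = 3 - 3·e^(-x^2)   ⇒   f'(x) = 6·x·e^(-x^2)
  g(x) = tan(x)   ⇒   g'(x) = tan(x)^2 + 1
  lim(x→0) f'(x)/g'(x) = lim(x→0) (6·x·e^(-x^2))/(tan(x)^2 + 1)
  = 0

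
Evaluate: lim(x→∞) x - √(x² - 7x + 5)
This is an ∞-∞ indeterminate form.

Combine fractions or rationalize to convert ∞-∞ to 0/0 form:
  lim(x→∞) x - √(x² - 7x + 5) = 7/2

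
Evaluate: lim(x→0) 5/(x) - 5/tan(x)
This is an ∞-∞ indeterminate form.

Combine fractions or rationalize to convert ∞-∞ to 0/0 form:
  lim(x→0) 5/(x) - 5/tan(x) = 0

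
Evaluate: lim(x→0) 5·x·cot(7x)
This is a 0·∞ indeterminate form.

Rewrite 0·∞ as a quotient (0/0 or ∞/∞ form), then apply L'Hôpital's rule:
  lim(x→0) 5·x·cot(7x) = 5/7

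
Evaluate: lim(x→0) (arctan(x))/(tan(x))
This is a 0/0 indeterminate form.

Apply L'Hôpital's rule: differentiate numerator and denominator separately.
  f(x) = atan(x)   ⇒   f'(x) = 1/(x^2 + 1)
  g(x) = tan(x)   ⇒   g'(x) = tan(x)^2 + 1
  lim(x→0) f'(x)/g'(x) = lim(x→0) (1/(x^2 + 1))/(tan(x)^2 + 1)
  = 1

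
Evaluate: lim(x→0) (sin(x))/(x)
This is a 0/0 indeterminate form.

Apply L'Hôpital's rule: differentiate numerator and denominator separately.
  f(x) = sin(x)   ⇒   f'(x) = cos(x)
  g(x) = x   ⇒   g'(x) = 1
  lim(x→0) f'(x)/g'(x) = lim(x→0) (cos(x))/(1)
  = 1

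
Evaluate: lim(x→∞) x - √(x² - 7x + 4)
This is an ∞-∞ indeterminate form.

Combine fractions or rationalize to convert ∞-∞ to 0/0 form:
  lim(x→∞) x - √(x² - 7x + 4) = 7/2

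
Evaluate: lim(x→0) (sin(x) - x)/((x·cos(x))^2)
This is a 0/0 indeterminate form.

Apply L'Hôpital's rule: differentiate numerator and denominator separately.
  f(x) = -x + sin(x)   ⇒   f'(x) = cos(x) - 1
  g(x) = x^2·cos(x)^2   ⇒   g'(x) = -2·x^2·sin(x)·cos(x) + 2·x·cos(x)^2
  lim(x→0) f'(x)/g'(x) = lim(x→0) (cos(x) - 1)/(-2·x^2·sin(x)·cos(x) + 2·x·cos(x)^2)
  = 0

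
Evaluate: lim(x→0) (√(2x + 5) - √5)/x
This is a standard limit.

Factor or rationalize the expression:
  lim(x→0) (√(2x + 5) - √5)/x = sqrt(5)/5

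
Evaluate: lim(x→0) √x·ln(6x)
This is a 0·∞ indeterminate form.

Rewrite 0·∞ as a quotient (0/0 or ∞/∞ form), then apply L'Hôpital's rule:
  lim(x→0) √x·ln(6x) = 0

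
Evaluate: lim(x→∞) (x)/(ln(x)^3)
This is an ∞/∞ indeterminate form.

Apply L'Hôpital's rule: differentiate numerator and denominator separately.
  f(x) = x   ⇒   f'(x) = 1
  g(x) = ln(x)^3   ⇒   g'(x) = 3·ln(x)^2/x
  lim(x→∞) f'(x)/g'(x) = lim(x→∞) (1)/(3·ln(x)^2/x)
  = ∞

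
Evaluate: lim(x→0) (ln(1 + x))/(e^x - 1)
This is a 0/0 indeterminate form.

Apply L'Hôpital's rule: differentiate numerator and denominator separately.
  f(x) = ln(x + 1)   ⇒   f'(x) = 1/(x + 1)
  g(x) = e^(x) - 1   ⇒   g'(x) = e^(x)
  lim(x→0) f'(x)/g'(x) = lim(x→0) (1/(x + 1))/(e^(x))
  = 1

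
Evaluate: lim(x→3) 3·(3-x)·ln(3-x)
This is a 0·∞ indeterminate form.

Rewrite 0·∞ as a quotient (0/0 or ∞/∞ form), then apply L'Hôpital's rule:
  lim(x→3) 3·(3-x)·ln(3-x) = 0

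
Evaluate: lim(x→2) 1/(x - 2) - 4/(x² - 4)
This is an ∞-∞ indeterminate form.

Combine fractions or rationalize to convert ∞-∞ to 0/0 form:
  lim(x→2) 1/(x - 2) - 4/(x² - 4) = 1/4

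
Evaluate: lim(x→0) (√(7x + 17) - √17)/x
This is a standard limit.

Factor or rationalize the expression:
  lim(x→0) (√(7x + 17) - √17)/x = 7·sqrt(17)/34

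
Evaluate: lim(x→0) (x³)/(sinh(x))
This is a 0/0 indeterminate form.

Apply L'Hôpital's rule: differentiate numerator and denominator separately.
  f(x) = x^3   ⇒   f'(x) = 3·x^2
  g(x) = sinh(x)   ⇒   g'(x) = cosh(x)
  lim(x→0) f'(x)/g'(x) = lim(x→0) (3·x^2)/(cosh(x))
  = 0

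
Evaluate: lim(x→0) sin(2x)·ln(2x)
This is a 0·∞ indeterminate form.

Rewrite 0·∞ as a quotient (0/0 or ∞/∞ form), then apply L'Hôpital's rule:
  lim(x→0) sin(2x)·ln(2x) = 0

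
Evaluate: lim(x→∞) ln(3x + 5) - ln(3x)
This is an ∞-∞ indeterminate form.

Combine fractions or rationalize to convert ∞-∞ to 0/0 form:
  lim(x→∞) ln(3x + 5) - ln(3x) = 0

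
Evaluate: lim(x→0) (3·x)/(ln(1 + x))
This is a 0/0 indeterminate form.

Apply L'Hôpital's rule: differentiate numerator and denominator separately.
  f(x) = 3·x   ⇒   f'(x) = 3
  g(x) = ln(x + 1)   ⇒   g'(x) = 1/(x + 1)
  lim(x→0) f'(x)/g'(x) = lim(x→0) (3)/(1/(x + 1))
  = 3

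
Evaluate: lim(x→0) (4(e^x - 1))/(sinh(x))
This is a 0/0 indeterminate form.

Apply L'Hôpital's rule: differentiate numerator and denominator separately.
  f(x) = 4·e^(x) - 4   ⇒   f'(x) = 4·e^(x)
  g(x) = sinh(x)   ⇒   g'(x) = cosh(x)
  lim(x→0) f'(x)/g'(x) = lim(x→0) (4·e^(x))/(cosh(x))
  = 4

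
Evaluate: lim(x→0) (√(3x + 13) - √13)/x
This is a standard limit.

Factor or rationalize the expression:
  lim(x→0) (√(3x + 13) - √13)/x = 3·sqrt(13)/26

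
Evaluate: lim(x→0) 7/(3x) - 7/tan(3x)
This is an ∞-∞ indeterminate form.

Combine fractions or rationalize to convert ∞-∞ to 0/0 form:
  lim(x→0) 7/(3x) - 7/tan(3x) = 0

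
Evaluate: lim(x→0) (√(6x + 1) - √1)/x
This is a standard limit.

Factor or rationalize the expression:
  lim(x→0) (√(6x + 1) - √1)/x = 3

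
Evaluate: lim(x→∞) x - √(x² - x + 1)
This is an ∞-∞ indeterminate form.

Combine fractions or rationalize to convert ∞-∞ to 0/0 form:
  lim(x→∞) x - √(x² - x + 1) = 1/2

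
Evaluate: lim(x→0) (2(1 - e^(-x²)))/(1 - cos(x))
This is a 0/0 indeterminate form.

Apply L'Hôpital's rule: differentiate numerator and denominator separately.
  f(x) = 2 - 2·e^(-x^2)   ⇒   f'(x) = 4·x·e^(-x^2)
  g(x) = 1 - cos(x)   ⇒   g'(x) = sin(x)
  lim(x→0) f'(x)/g'(x) = lim(x→0) (4·x·e^(-x^2))/(sin(x))
  = 4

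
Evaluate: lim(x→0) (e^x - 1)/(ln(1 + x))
This is a 0/0 indeterminate form.

Apply L'Hôpital's rule: differentiate numerator and denominator separately.
  f(x) = e^(x) - 1   ⇒   f'(x) = e^(x)
  g(x) = ln(x + 1)   ⇒   g'(x) = 1/(x + 1)
  lim(x→0) f'(x)/g'(x) = lim(x→0) (e^(x))/(1/(x + 1))
  = 1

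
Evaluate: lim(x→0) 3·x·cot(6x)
This is a 0·∞ indeterminate form.

Rewrite 0·∞ as a quotient (0/0 or ∞/∞ form), then apply L'Hôpital's rule:
  lim(x→0) 3·x·cot(6x) = 1/2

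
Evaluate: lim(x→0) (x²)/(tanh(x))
This is a 0/0 indeterminate form.

Apply L'Hôpital's rule: differentiate numerator and denominator separately.
  f(x) = x^2   ⇒   f'(x) = 2·x
  g(x) = tanh(x)   ⇒   g'(x) = 1 - tanh(x)^2
  lim(x→0) f'(x)/g'(x) = lim(x→0) (2·x)/(1 - tanh(x)^2)
  = 0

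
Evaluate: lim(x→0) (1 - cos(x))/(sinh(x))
This is a 0/0 indeterminate form.

Apply L'Hôpital's rule: differentiate numerator and denominator separately.
  f(x) = 1 - cos(x)   ⇒   f'(x) = sin(x)
  g(x) = sinh(x)   ⇒   g'(x) = cosh(x)
  lim(x→0) f'(x)/g'(x) = lim(x→0) (sin(x))/(cosh(x))
  = 0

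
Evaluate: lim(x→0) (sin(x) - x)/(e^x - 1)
This is a 0/0 indeterminate form.

Apply L'Hôpital's rule: differentiate numerator and denominator separately.
  f(x) = -x + sin(x)   ⇒   f'(x) = cos(x) - 1
  g(x) = e^(x) - 1   ⇒   g'(x) = e^(x)
  lim(x→0) f'(x)/g'(x) = lim(x→0) (cos(x) - 1)/(e^(x))
  = 0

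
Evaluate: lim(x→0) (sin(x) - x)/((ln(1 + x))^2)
This is a 0/0 indeterminate form.

Apply L'Hôpital's rule: differentiate numerator and denominator separately.
  f(x) = -x + sin(x)   ⇒   f'(x) = cos(x) - 1
  g(x) = ln(x + 1)^2   ⇒   g'(x) = 2·ln(x + 1)/(x + 1)
  lim(x→0) f'(x)/g'(x) = lim(x→0) (cos(x) - 1)/(2·ln(x + 1)/(x + 1))
  = 0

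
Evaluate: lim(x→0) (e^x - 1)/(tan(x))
This is a 0/0 indeterminate form.

Apply L'Hôpital's rule: differentiate numerator and denominator separately.
  f(x) = e^(x) - 1   ⇒   f'(x) = e^(x)
  g(x) = tan(x)   ⇒   g'(x) = tan(x)^2 + 1
  lim(x→0) f'(x)/g'(x) = lim(x→0) (e^(x))/(tan(x)^2 + 1)
  = 1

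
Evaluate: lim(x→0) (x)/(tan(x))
This is a 0/0 indeterminate form.

Apply L'Hôpital's rule: differentiate numerator and denominator separately.
  f(x) = x   ⇒   f'(x) = 1
  g(x) = tan(x)   ⇒   g'(x) = tan(x)^2 + 1
  lim(x→0) f'(x)/g'(x) = lim(x→0) (1)/(tan(x)^2 + 1)
  = 1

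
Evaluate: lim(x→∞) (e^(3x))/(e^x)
This is an ∞/∞ indeterminate form.

Apply L'Hôpital's rule: differentiate numerator and denominator separately.
  f(x) = e^(3·x)   ⇒   f'(x) = 3·e^(3·x)
  g(x) = e^(x)   ⇒   g'(x) = e^(x)
  lim(x→∞) f'(x)/g'(x) = lim(x→∞) (3·e^(3·x))/(e^(x))
  = ∞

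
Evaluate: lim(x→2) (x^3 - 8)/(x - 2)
This is a standard limit.

Factor or rationalize the expression:
  lim(x→2) (x^3 - 8)/(x - 2) = 12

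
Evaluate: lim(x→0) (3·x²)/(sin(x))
This is a 0/0 indeterminate form.

Apply L'Hôpital's rule: differentiate numerator and denominator separately.
  f(x) = 3·x^2   ⇒   f'(x) = 6·x
  g(x) = sin(x)   ⇒   g'(x) = cos(x)
  lim(x→0) f'(x)/g'(x) = lim(x→0) (6·x)/(cos(x))
  = 0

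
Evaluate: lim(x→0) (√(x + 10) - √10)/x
This is a standard limit.

Factor or rationalize the expression:
  lim(x→0) (√(x + 10) - √10)/x = sqrt(10)/20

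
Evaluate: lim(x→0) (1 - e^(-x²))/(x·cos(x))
This is a 0/0 indeterminate form.

Apply L'Hôpital's rule: differentiate numerator and denominator separately.
  f(x) = 1 - e^(-x^2)   ⇒   f'(x) = 2·x·e^(-x^2)
  g(x) = x·cos(x)   ⇒   g'(x) = -x·sin(x) + cos(x)
  lim(x→0) f'(x)/g'(x) = lim(x→0) (2·x·e^(-x^2))/(-x·sin(x) + cos(x))
  = 0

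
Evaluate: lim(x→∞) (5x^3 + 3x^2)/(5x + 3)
This is an ∞/∞ indeterminate form.

Apply L'Hôpital's rule: differentiate numerator and denominator separately.
  f(x) = 5·x^3 + 3·x^2   ⇒   f'(x) = 15·x^2 + 6·x
  g(x) = 5·x + 3   ⇒   g'(x) = 5
  lim(x→∞) f'(x)/g'(x) = lim(x→∞) (15·x^2 + 6·x)/(5)
  = ∞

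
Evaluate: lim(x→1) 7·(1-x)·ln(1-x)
This is a 0·∞ indeterminate form.

Rewrite 0·∞ as a quotient (0/0 or ∞/∞ form), then apply L'Hôpital's rule:
  lim(x→1) 7·(1-x)·ln(1-x) = 0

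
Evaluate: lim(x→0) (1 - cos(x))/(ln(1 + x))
This is a 0/0 indeterminate form.

Apply L'Hôpital's rule: differentiate numerator and denominator separately.
  f(x) = 1 - cos(x)   ⇒   f'(x) = sin(x)
  g(x) = ln(x + 1)   ⇒   g'(x) = 1/(x + 1)
  lim(x→0) f'(x)/g'(x) = lim(x→0) (sin(x))/(1/(x + 1))
  = 0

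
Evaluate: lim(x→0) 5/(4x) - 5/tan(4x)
This is an ∞-∞ indeterminate form.

Combine fractions or rationalize to convert ∞-∞ to 0/0 form:
  lim(x→0) 5/(4x) - 5/tan(4x) = 0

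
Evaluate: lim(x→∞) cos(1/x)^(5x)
This is an exponential indeterminate form.

For exponential indeterminate forms, take the natural log:
  Let L = lim(x→∞) cos(1/x)^(5x)
  Then ln(L) = lim(x→∞) [exponent × ln(base)]
  Evaluate using L'Hôpital or standard limits, then exponentiate.
  L = 1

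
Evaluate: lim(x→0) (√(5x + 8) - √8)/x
This is a standard limit.

Factor or rationalize the expression:
  lim(x→0) (√(5x + 8) - √8)/x = 5·sqrt(2)/8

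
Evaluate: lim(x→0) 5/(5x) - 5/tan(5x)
This is an ∞-∞ indeterminate form.

Combine fractions or rationalize to convert ∞-∞ to 0/0 form:
  lim(x→0) 5/(5x) - 5/tan(5x) = 0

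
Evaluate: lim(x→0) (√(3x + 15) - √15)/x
This is a standard limit.

Factor or rationalize the expression:
  lim(x→0) (√(3x + 15) - √15)/x = sqrt(15)/10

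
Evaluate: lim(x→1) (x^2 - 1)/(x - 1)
This is a standard limit.

Factor or rationalize the expression:
  lim(x→1) (x^2 - 1)/(x - 1) = 2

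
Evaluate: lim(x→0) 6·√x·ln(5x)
This is a 0·∞ indeterminate form.

Rewrite 0·∞ as a quotient (0/0 or ∞/∞ form), then apply L'Hôpital's rule:
  lim(x→0) 6·√x·ln(5x) = 0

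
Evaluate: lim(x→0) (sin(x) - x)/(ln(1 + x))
This is a 0/0 indeterminate form.

Apply L'Hôpital's rule: differentiate numerator and denominator separately.
  f(x) = -x + sin(x)   ⇒   f'(x) = cos(x) - 1
  g(x) = ln(x + 1)   ⇒   g'(x) = 1/(x + 1)
  lim(x→0) f'(x)/g'(x) = lim(x→0) (cos(x) - 1)/(1/(x + 1))
  = 0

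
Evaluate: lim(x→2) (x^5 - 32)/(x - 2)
This is a standard limit.

Factor or rationalize the expression:
  lim(x→2) (x^5 - 32)/(x - 2) = 80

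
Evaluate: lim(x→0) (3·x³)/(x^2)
This is a 0/0 indeterminate form.

Apply L'Hôpital's rule: differentiate numerator and denominator separately.
  f(x) = 3·x^3   ⇒   f'(x) = 9·x^2
  g(x) = x^2   ⇒   g'(x) = 2·x
  lim(x→0) f'(x)/g'(x) = lim(x→0) (9·x^2)/(2·x)
  = 0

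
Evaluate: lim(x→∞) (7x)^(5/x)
This is an exponential indeterminate form.

For exponential indeterminate forms, take the natural log:
  Let L = lim(x→∞) (7x)^(5/x)
  Then ln(L) = lim(x→∞) [exponent × ln(base)]
  Evaluate using L'Hôpital or standard limits, then exponentiate.
  L = 1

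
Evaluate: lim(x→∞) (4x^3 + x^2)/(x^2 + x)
This is an ∞/∞ indeterminate form.

Apply L'Hôpital's rule: differentiate numerator and denominator separately.
  f(x) = 4·x^3 + x^2   ⇒   f'(x) = 12·x^2 + 2·x
  g(x) = x^2 + x   ⇒   g'(x) = 2·x + 1
  lim(x→∞) f'(x)/g'(x) = lim(x→∞) (12·x^2 + 2·x)/(2·x + 1)
  = ∞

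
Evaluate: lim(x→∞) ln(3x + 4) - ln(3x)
This is an ∞-∞ indeterminate form.

Combine fractions or rationalize to convert ∞-∞ to 0/0 form:
  lim(x→∞) ln(3x + 4) - ln(3x) = 0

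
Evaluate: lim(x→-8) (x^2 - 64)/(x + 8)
This is a standard limit.

Factor or rationalize the expression:
  lim(x→-8) (x^2 - 64)/(x + 8) = -16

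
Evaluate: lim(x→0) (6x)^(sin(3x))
This is an exponential indeterminate form.

For exponential indeterminate forms, take the natural log:
  Let L = lim(x→0) (6x)^(sin(3x))
  Then ln(L) = lim(x→0) [exponent × ln(base)]
  Evaluate using L'Hôpital or standard limits, then exponentiate.
  L = 1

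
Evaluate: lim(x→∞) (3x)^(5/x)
This is an exponential indeterminate form.

For exponential indeterminate forms, take the natural log:
  Let L = lim(x→∞) (3x)^(5/x)
  Then ln(L) = lim(x→∞) [exponent × ln(base)]
  Evaluate using L'Hôpital or standard limits, then exponentiate.
  L = 1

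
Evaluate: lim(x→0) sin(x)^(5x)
This is an exponential indeterminate form.

For exponential indeterminate forms, take the natural log:
  Let L = lim(x→0) sin(x)^(5x)
  Then ln(L) = lim(x→0) [exponent × ln(base)]
  Evaluate using L'Hôpital or standard limits, then exponentiate.
  L = 1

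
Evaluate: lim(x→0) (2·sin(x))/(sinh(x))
This is a 0/0 indeterminate form.

Apply L'Hôpital's rule: differentiate numerator and denominator separately.
  f(x) = 2·sin(x)   ⇒   f'(x) = 2·cos(x)
  g(x) = sinh(x)   ⇒   g'(x) = cosh(x)
  lim(x→0) f'(x)/g'(x) = lim(x→0) (2·cos(x))/(cosh(x))
  = 2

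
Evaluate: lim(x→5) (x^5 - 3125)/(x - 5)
This is a standard limit.

Factor or rationalize the expression:
  lim(x→5) (x^5 - 3125)/(x - 5) = 3125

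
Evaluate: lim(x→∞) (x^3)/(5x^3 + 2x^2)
This is an ∞/∞ indeterminate form.

Apply L'Hôpital's rule: differentiate numerator and denominator separately.
  f(x) = x^3   ⇒   f'(x) = 3·x^2
  g(x) = 5·x^3 + 2·x^2   ⇒   g'(x) = 15·x^2 + 4·x
  lim(x→∞) f'(x)/g'(x) = lim(x→∞) (3·x^2)/(15·x^2 + 4·x)
  = 1/5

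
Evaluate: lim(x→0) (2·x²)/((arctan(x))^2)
This is a 0/0 indeterminate form.

Apply L'Hôpital's rule: differentiate numerator and denominator separately.
  f(x) = 2·x^2   ⇒   f'(x) = 4·x
  g(x) = atan(x)^2   ⇒   g'(x) = 2·atan(x)/(x^2 + 1)
  lim(x→0) f'(x)/g'(x) = lim(x→0) (4·x)/(2·atan(x)/(x^2 + 1))
  = 2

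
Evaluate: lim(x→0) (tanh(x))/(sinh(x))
This is a 0/0 indeterminate form.

Apply L'Hôpital's rule: differentiate numerator and denominator separately.
  f(x) = tanh(x)   ⇒   f'(x) = 1 - tanh(x)^2
  g(x) = sinh(x)   ⇒   g'(x) = cosh(x)
  lim(x→0) f'(x)/g'(x) = lim(x→0) (1 - tanh(x)^2)/(cosh(x))
  = 1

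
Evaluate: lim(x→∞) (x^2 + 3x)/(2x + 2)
This is an ∞/∞ indeterminate form.

Apply L'Hôpital's rule: differentiate numerator and denominator separately.
  f(x) = x^2 + 3·x   ⇒   f'(x) = 2·x + 3
  g(x) = 2·x + 2   ⇒   g'(x) = 2
  lim(x→∞) f'(x)/g'(x) = lim(x→∞) (2·x + 3)/(2)
  = ∞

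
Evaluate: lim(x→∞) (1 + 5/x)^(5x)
This is an exponential indeterminate form.

For exponential indeterminate forms, take the natural log:
  Let L = lim(x→∞) (1 + 5/x)^(5x)
  Then ln(L) = lim(x→∞) [exponent × ln(base)]
  Evaluate using L'Hôpital or standard limits, then exponentiate.
  L = e^(25)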